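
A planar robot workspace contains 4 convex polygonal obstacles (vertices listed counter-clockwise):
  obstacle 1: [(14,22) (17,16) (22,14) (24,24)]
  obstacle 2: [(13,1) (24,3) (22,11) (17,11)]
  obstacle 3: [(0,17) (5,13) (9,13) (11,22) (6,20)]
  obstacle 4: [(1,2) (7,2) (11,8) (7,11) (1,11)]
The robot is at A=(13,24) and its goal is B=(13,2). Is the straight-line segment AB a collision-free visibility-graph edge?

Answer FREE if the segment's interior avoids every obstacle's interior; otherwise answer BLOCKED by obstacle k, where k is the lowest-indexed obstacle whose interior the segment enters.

Obstacle 1 [(14,22) (17,16) (22,14) (24,24)]:
  edge (14,22)–(17,16): clear
  edge (17,16)–(22,14): clear
  edge (22,14)–(24,24): clear
  edge (24,24)–(14,22): clear
  midpoint (13,13) outside
  → clear
Obstacle 2 [(13,1) (24,3) (22,11) (17,11)]:
  edge (13,1)–(24,3): clear
  edge (24,3)–(22,11): clear
  edge (22,11)–(17,11): clear
  edge (17,11)–(13,1): clear
  midpoint (13,13) outside
  → clear
Obstacle 3 [(0,17) (5,13) (9,13) (11,22) (6,20)]:
  edge (0,17)–(5,13): clear
  edge (5,13)–(9,13): clear
  edge (9,13)–(11,22): clear
  edge (11,22)–(6,20): clear
  edge (6,20)–(0,17): clear
  midpoint (13,13) outside
  → clear
Obstacle 4 [(1,2) (7,2) (11,8) (7,11) (1,11)]:
  edge (1,2)–(7,2): clear
  edge (7,2)–(11,8): clear
  edge (11,8)–(7,11): clear
  edge (7,11)–(1,11): clear
  edge (1,11)–(1,2): clear
  midpoint (13,13) outside
  → clear

FREE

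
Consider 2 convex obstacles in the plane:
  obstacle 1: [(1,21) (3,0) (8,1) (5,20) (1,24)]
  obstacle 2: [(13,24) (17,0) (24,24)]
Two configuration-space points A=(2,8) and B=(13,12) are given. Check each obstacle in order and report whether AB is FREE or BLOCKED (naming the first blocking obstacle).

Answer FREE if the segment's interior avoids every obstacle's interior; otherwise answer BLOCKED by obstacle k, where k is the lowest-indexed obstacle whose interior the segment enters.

Obstacle 1 [(1,21) (3,0) (8,1) (5,20) (1,24)]:
  edge (1,21)–(3,0): crosses AB
  edge (3,0)–(8,1): clear
  edge (8,1)–(5,20): crosses AB
  edge (5,20)–(1,24): clear
  edge (1,24)–(1,21): clear
  → BLOCKED
Obstacle 2 [(13,24) (17,0) (24,24)]:
  edge (13,24)–(17,0): clear
  edge (17,0)–(24,24): clear
  edge (24,24)–(13,24): clear
  midpoint (15/2,10) outside
  → clear

BLOCKED by obstacle 1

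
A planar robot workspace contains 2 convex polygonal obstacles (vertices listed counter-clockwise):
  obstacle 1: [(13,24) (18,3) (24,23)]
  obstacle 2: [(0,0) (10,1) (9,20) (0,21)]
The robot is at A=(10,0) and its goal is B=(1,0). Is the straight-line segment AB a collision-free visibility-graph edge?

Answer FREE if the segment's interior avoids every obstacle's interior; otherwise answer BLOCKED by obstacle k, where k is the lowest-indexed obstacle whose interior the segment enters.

FREE

Obstacle 1 [(13,24) (18,3) (24,23)]:
  edge (13,24)–(18,3): clear
  edge (18,3)–(24,23): clear
  edge (24,23)–(13,24): clear
  midpoint (11/2,0) outside
  → clear
Obstacle 2 [(0,0) (10,1) (9,20) (0,21)]:
  edge (0,0)–(10,1): clear
  edge (10,1)–(9,20): clear
  edge (9,20)–(0,21): clear
  edge (0,21)–(0,0): clear
  midpoint (11/2,0) outside
  → clear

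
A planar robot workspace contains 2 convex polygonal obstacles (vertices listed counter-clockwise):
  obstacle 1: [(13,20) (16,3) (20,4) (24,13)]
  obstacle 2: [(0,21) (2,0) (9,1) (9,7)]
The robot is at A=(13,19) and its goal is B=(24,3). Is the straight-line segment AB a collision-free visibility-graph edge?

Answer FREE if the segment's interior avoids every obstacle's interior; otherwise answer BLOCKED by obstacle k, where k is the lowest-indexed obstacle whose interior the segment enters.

Obstacle 1 [(13,20) (16,3) (20,4) (24,13)]:
  edge (13,20)–(16,3): crosses AB
  edge (16,3)–(20,4): clear
  edge (20,4)–(24,13): crosses AB
  edge (24,13)–(13,20): clear
  → BLOCKED
Obstacle 2 [(0,21) (2,0) (9,1) (9,7)]:
  edge (0,21)–(2,0): clear
  edge (2,0)–(9,1): clear
  edge (9,1)–(9,7): clear
  edge (9,7)–(0,21): clear
  midpoint (37/2,11) outside
  → clear

BLOCKED by obstacle 1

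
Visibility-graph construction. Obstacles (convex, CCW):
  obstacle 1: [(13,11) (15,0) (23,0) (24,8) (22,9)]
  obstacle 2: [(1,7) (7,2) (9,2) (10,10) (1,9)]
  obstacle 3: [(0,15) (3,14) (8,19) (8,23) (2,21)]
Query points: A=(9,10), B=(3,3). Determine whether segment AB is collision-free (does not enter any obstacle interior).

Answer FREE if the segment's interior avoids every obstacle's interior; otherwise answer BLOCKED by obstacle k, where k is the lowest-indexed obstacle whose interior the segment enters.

Obstacle 1 [(13,11) (15,0) (23,0) (24,8) (22,9)]:
  edge (13,11)–(15,0): clear
  edge (15,0)–(23,0): clear
  edge (23,0)–(24,8): clear
  edge (24,8)–(22,9): clear
  edge (22,9)–(13,11): clear
  midpoint (6,13/2) outside
  → clear
Obstacle 2 [(1,7) (7,2) (9,2) (10,10) (1,9)]:
  edge (1,7)–(7,2): crosses AB
  edge (7,2)–(9,2): clear
  edge (9,2)–(10,10): clear
  edge (10,10)–(1,9): crosses AB
  edge (1,9)–(1,7): clear
  → BLOCKED
Obstacle 3 [(0,15) (3,14) (8,19) (8,23) (2,21)]:
  edge (0,15)–(3,14): clear
  edge (3,14)–(8,19): clear
  edge (8,19)–(8,23): clear
  edge (8,23)–(2,21): clear
  edge (2,21)–(0,15): clear
  midpoint (6,13/2) outside
  → clear

BLOCKED by obstacle 2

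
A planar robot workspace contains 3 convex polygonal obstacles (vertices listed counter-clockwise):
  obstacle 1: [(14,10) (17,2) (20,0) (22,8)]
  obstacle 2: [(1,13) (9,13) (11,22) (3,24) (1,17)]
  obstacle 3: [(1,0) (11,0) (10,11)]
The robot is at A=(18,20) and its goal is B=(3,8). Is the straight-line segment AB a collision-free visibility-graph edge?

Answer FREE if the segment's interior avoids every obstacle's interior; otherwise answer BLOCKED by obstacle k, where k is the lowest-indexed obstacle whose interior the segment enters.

Obstacle 1 [(14,10) (17,2) (20,0) (22,8)]:
  edge (14,10)–(17,2): clear
  edge (17,2)–(20,0): clear
  edge (20,0)–(22,8): clear
  edge (22,8)–(14,10): clear
  midpoint (21/2,14) outside
  → clear
Obstacle 2 [(1,13) (9,13) (11,22) (3,24) (1,17)]:
  edge (1,13)–(9,13): clear
  edge (9,13)–(11,22): clear
  edge (11,22)–(3,24): clear
  edge (3,24)–(1,17): clear
  edge (1,17)–(1,13): clear
  midpoint (21/2,14) outside
  → clear
Obstacle 3 [(1,0) (11,0) (10,11)]:
  edge (1,0)–(11,0): clear
  edge (11,0)–(10,11): clear
  edge (10,11)–(1,0): clear
  midpoint (21/2,14) outside
  → clear

FREE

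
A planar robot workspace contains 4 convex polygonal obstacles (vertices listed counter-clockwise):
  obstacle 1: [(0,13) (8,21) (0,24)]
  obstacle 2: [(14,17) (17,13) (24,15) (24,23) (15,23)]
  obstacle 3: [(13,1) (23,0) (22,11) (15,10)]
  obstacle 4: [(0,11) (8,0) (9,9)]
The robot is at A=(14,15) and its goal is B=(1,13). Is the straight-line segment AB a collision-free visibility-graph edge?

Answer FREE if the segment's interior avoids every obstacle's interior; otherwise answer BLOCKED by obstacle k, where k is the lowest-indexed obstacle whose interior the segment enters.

FREE

Obstacle 1 [(0,13) (8,21) (0,24)]:
  edge (0,13)–(8,21): clear
  edge (8,21)–(0,24): clear
  edge (0,24)–(0,13): clear
  midpoint (15/2,14) outside
  → clear
Obstacle 2 [(14,17) (17,13) (24,15) (24,23) (15,23)]:
  edge (14,17)–(17,13): clear
  edge (17,13)–(24,15): clear
  edge (24,15)–(24,23): clear
  edge (24,23)–(15,23): clear
  edge (15,23)–(14,17): clear
  midpoint (15/2,14) outside
  → clear
Obstacle 3 [(13,1) (23,0) (22,11) (15,10)]:
  edge (13,1)–(23,0): clear
  edge (23,0)–(22,11): clear
  edge (22,11)–(15,10): clear
  edge (15,10)–(13,1): clear
  midpoint (15/2,14) outside
  → clear
Obstacle 4 [(0,11) (8,0) (9,9)]:
  edge (0,11)–(8,0): clear
  edge (8,0)–(9,9): clear
  edge (9,9)–(0,11): clear
  midpoint (15/2,14) outside
  → clear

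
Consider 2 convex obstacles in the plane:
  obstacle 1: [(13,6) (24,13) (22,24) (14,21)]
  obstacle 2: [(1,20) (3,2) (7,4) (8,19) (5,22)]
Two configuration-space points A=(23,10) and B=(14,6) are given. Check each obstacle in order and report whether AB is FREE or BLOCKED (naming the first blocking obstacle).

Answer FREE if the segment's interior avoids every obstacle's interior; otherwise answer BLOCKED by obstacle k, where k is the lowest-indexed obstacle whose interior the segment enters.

Obstacle 1 [(13,6) (24,13) (22,24) (14,21)]:
  edge (13,6)–(24,13): clear
  edge (24,13)–(22,24): clear
  edge (22,24)–(14,21): clear
  edge (14,21)–(13,6): clear
  midpoint (37/2,8) outside
  → clear
Obstacle 2 [(1,20) (3,2) (7,4) (8,19) (5,22)]:
  edge (1,20)–(3,2): clear
  edge (3,2)–(7,4): clear
  edge (7,4)–(8,19): clear
  edge (8,19)–(5,22): clear
  edge (5,22)–(1,20): clear
  midpoint (37/2,8) outside
  → clear

FREE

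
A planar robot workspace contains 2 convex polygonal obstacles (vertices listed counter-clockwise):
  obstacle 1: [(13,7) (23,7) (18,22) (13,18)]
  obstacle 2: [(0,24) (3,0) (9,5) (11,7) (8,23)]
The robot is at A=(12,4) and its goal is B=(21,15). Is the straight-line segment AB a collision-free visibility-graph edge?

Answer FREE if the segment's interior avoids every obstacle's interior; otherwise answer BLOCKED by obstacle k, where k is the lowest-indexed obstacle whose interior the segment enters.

Obstacle 1 [(13,7) (23,7) (18,22) (13,18)]:
  edge (13,7)–(23,7): crosses AB
  edge (23,7)–(18,22): crosses AB
  edge (18,22)–(13,18): clear
  edge (13,18)–(13,7): clear
  → BLOCKED
Obstacle 2 [(0,24) (3,0) (9,5) (11,7) (8,23)]:
  edge (0,24)–(3,0): clear
  edge (3,0)–(9,5): clear
  edge (9,5)–(11,7): clear
  edge (11,7)–(8,23): clear
  edge (8,23)–(0,24): clear
  midpoint (33/2,19/2) outside
  → clear

BLOCKED by obstacle 1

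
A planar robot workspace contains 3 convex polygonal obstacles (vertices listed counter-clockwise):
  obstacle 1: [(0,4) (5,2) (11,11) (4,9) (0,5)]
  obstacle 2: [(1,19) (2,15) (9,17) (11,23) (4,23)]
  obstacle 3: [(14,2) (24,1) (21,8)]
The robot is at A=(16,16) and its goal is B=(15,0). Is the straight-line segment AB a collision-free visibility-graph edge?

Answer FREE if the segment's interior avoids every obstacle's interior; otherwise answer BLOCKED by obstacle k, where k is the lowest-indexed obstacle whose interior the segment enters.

Obstacle 1 [(0,4) (5,2) (11,11) (4,9) (0,5)]:
  edge (0,4)–(5,2): clear
  edge (5,2)–(11,11): clear
  edge (11,11)–(4,9): clear
  edge (4,9)–(0,5): clear
  edge (0,5)–(0,4): clear
  midpoint (31/2,8) outside
  → clear
Obstacle 2 [(1,19) (2,15) (9,17) (11,23) (4,23)]:
  edge (1,19)–(2,15): clear
  edge (2,15)–(9,17): clear
  edge (9,17)–(11,23): clear
  edge (11,23)–(4,23): clear
  edge (4,23)–(1,19): clear
  midpoint (31/2,8) outside
  → clear
Obstacle 3 [(14,2) (24,1) (21,8)]:
  edge (14,2)–(24,1): crosses AB
  edge (24,1)–(21,8): clear
  edge (21,8)–(14,2): crosses AB
  → BLOCKED

BLOCKED by obstacle 3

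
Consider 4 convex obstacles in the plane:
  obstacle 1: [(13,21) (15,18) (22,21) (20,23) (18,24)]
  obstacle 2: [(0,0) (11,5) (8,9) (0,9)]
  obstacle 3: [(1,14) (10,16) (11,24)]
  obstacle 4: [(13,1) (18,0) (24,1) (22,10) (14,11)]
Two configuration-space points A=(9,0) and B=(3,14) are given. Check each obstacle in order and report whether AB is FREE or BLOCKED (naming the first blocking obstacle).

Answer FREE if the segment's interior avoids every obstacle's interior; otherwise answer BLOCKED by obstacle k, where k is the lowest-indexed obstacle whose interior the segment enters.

BLOCKED by obstacle 2

Obstacle 1 [(13,21) (15,18) (22,21) (20,23) (18,24)]:
  edge (13,21)–(15,18): clear
  edge (15,18)–(22,21): clear
  edge (22,21)–(20,23): clear
  edge (20,23)–(18,24): clear
  edge (18,24)–(13,21): clear
  midpoint (6,7) outside
  → clear
Obstacle 2 [(0,0) (11,5) (8,9) (0,9)]:
  edge (0,0)–(11,5): crosses AB
  edge (11,5)–(8,9): clear
  edge (8,9)–(0,9): crosses AB
  edge (0,9)–(0,0): clear
  → BLOCKED
Obstacle 3 [(1,14) (10,16) (11,24)]:
  edge (1,14)–(10,16): clear
  edge (10,16)–(11,24): clear
  edge (11,24)–(1,14): clear
  midpoint (6,7) outside
  → clear
Obstacle 4 [(13,1) (18,0) (24,1) (22,10) (14,11)]:
  edge (13,1)–(18,0): clear
  edge (18,0)–(24,1): clear
  edge (24,1)–(22,10): clear
  edge (22,10)–(14,11): clear
  edge (14,11)–(13,1): clear
  midpoint (6,7) outside
  → clear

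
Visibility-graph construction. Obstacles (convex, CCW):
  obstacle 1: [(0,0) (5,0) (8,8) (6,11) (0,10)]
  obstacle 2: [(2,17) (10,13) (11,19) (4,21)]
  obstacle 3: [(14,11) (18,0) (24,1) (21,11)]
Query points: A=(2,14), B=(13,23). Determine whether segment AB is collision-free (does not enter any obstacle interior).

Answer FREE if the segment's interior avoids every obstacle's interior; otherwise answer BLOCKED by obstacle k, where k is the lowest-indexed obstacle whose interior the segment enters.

BLOCKED by obstacle 2

Obstacle 1 [(0,0) (5,0) (8,8) (6,11) (0,10)]:
  edge (0,0)–(5,0): clear
  edge (5,0)–(8,8): clear
  edge (8,8)–(6,11): clear
  edge (6,11)–(0,10): clear
  edge (0,10)–(0,0): clear
  midpoint (15/2,37/2) outside
  → clear
Obstacle 2 [(2,17) (10,13) (11,19) (4,21)]:
  edge (2,17)–(10,13): crosses AB
  edge (10,13)–(11,19): clear
  edge (11,19)–(4,21): crosses AB
  edge (4,21)–(2,17): clear
  → BLOCKED
Obstacle 3 [(14,11) (18,0) (24,1) (21,11)]:
  edge (14,11)–(18,0): clear
  edge (18,0)–(24,1): clear
  edge (24,1)–(21,11): clear
  edge (21,11)–(14,11): clear
  midpoint (15/2,37/2) outside
  → clear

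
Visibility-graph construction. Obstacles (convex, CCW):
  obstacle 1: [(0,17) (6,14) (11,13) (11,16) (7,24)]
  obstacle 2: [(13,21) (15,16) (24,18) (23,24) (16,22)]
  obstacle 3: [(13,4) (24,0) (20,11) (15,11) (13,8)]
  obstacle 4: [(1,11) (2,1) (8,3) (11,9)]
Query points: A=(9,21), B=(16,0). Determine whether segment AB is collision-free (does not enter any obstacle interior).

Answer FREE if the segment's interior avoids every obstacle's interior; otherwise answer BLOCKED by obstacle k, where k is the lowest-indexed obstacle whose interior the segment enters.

Obstacle 1 [(0,17) (6,14) (11,13) (11,16) (7,24)]:
  edge (0,17)–(6,14): clear
  edge (6,14)–(11,13): clear
  edge (11,13)–(11,16): crosses AB
  edge (11,16)–(7,24): crosses AB
  edge (7,24)–(0,17): clear
  → BLOCKED
Obstacle 2 [(13,21) (15,16) (24,18) (23,24) (16,22)]:
  edge (13,21)–(15,16): clear
  edge (15,16)–(24,18): clear
  edge (24,18)–(23,24): clear
  edge (23,24)–(16,22): clear
  edge (16,22)–(13,21): clear
  midpoint (25/2,21/2) outside
  → clear
Obstacle 3 [(13,4) (24,0) (20,11) (15,11) (13,8)]:
  edge (13,4)–(24,0): crosses AB
  edge (24,0)–(20,11): clear
  edge (20,11)–(15,11): clear
  edge (15,11)–(13,8): crosses AB
  edge (13,8)–(13,4): clear
  → BLOCKED
Obstacle 4 [(1,11) (2,1) (8,3) (11,9)]:
  edge (1,11)–(2,1): clear
  edge (2,1)–(8,3): clear
  edge (8,3)–(11,9): clear
  edge (11,9)–(1,11): clear
  midpoint (25/2,21/2) outside
  → clear

BLOCKED by obstacle 1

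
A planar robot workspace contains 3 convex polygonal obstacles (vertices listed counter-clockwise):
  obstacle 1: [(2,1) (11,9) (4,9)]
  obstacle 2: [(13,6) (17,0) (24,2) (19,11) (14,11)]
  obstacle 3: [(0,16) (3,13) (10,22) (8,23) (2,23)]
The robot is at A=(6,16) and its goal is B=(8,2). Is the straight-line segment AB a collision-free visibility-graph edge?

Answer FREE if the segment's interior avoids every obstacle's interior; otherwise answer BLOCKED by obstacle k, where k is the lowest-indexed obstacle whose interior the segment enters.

BLOCKED by obstacle 1

Obstacle 1 [(2,1) (11,9) (4,9)]:
  edge (2,1)–(11,9): crosses AB
  edge (11,9)–(4,9): crosses AB
  edge (4,9)–(2,1): clear
  → BLOCKED
Obstacle 2 [(13,6) (17,0) (24,2) (19,11) (14,11)]:
  edge (13,6)–(17,0): clear
  edge (17,0)–(24,2): clear
  edge (24,2)–(19,11): clear
  edge (19,11)–(14,11): clear
  edge (14,11)–(13,6): clear
  midpoint (7,9) outside
  → clear
Obstacle 3 [(0,16) (3,13) (10,22) (8,23) (2,23)]:
  edge (0,16)–(3,13): clear
  edge (3,13)–(10,22): clear
  edge (10,22)–(8,23): clear
  edge (8,23)–(2,23): clear
  edge (2,23)–(0,16): clear
  midpoint (7,9) outside
  → clear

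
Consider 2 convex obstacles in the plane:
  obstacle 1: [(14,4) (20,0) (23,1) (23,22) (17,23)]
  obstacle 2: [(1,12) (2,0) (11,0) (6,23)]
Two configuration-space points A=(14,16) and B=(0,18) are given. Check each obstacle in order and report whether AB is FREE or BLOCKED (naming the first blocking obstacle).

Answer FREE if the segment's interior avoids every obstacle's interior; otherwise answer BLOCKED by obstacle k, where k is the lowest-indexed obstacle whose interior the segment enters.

BLOCKED by obstacle 2

Obstacle 1 [(14,4) (20,0) (23,1) (23,22) (17,23)]:
  edge (14,4)–(20,0): clear
  edge (20,0)–(23,1): clear
  edge (23,1)–(23,22): clear
  edge (23,22)–(17,23): clear
  edge (17,23)–(14,4): clear
  midpoint (7,17) outside
  → clear
Obstacle 2 [(1,12) (2,0) (11,0) (6,23)]:
  edge (1,12)–(2,0): clear
  edge (2,0)–(11,0): clear
  edge (11,0)–(6,23): crosses AB
  edge (6,23)–(1,12): crosses AB
  → BLOCKED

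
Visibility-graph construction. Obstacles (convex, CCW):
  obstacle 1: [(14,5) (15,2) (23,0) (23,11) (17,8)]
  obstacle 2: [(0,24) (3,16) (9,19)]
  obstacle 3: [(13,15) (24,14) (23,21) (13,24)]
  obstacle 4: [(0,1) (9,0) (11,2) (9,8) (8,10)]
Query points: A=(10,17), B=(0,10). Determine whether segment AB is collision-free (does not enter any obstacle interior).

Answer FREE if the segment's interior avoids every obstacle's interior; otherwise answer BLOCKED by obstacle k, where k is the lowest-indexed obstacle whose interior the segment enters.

Obstacle 1 [(14,5) (15,2) (23,0) (23,11) (17,8)]:
  edge (14,5)–(15,2): clear
  edge (15,2)–(23,0): clear
  edge (23,0)–(23,11): clear
  edge (23,11)–(17,8): clear
  edge (17,8)–(14,5): clear
  midpoint (5,27/2) outside
  → clear
Obstacle 2 [(0,24) (3,16) (9,19)]:
  edge (0,24)–(3,16): clear
  edge (3,16)–(9,19): clear
  edge (9,19)–(0,24): clear
  midpoint (5,27/2) outside
  → clear
Obstacle 3 [(13,15) (24,14) (23,21) (13,24)]:
  edge (13,15)–(24,14): clear
  edge (24,14)–(23,21): clear
  edge (23,21)–(13,24): clear
  edge (13,24)–(13,15): clear
  midpoint (5,27/2) outside
  → clear
Obstacle 4 [(0,1) (9,0) (11,2) (9,8) (8,10)]:
  edge (0,1)–(9,0): clear
  edge (9,0)–(11,2): clear
  edge (11,2)–(9,8): clear
  edge (9,8)–(8,10): clear
  edge (8,10)–(0,1): clear
  midpoint (5,27/2) outside
  → clear

FREE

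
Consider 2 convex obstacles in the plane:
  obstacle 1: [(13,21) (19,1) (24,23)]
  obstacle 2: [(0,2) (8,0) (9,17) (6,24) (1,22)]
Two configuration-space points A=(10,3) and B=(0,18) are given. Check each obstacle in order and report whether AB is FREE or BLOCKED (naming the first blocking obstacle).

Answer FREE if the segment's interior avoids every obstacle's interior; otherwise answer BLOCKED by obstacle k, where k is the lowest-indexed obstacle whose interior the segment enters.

Obstacle 1 [(13,21) (19,1) (24,23)]:
  edge (13,21)–(19,1): clear
  edge (19,1)–(24,23): clear
  edge (24,23)–(13,21): clear
  midpoint (5,21/2) outside
  → clear
Obstacle 2 [(0,2) (8,0) (9,17) (6,24) (1,22)]:
  edge (0,2)–(8,0): clear
  edge (8,0)–(9,17): crosses AB
  edge (9,17)–(6,24): clear
  edge (6,24)–(1,22): clear
  edge (1,22)–(0,2): crosses AB
  → BLOCKED

BLOCKED by obstacle 2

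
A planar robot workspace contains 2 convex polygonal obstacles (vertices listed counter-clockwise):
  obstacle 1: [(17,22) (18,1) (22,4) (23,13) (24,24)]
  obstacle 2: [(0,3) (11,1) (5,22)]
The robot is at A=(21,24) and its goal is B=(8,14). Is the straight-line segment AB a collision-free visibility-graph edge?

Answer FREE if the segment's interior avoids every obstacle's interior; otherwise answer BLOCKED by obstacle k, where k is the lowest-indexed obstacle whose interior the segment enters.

Obstacle 1 [(17,22) (18,1) (22,4) (23,13) (24,24)]:
  edge (17,22)–(18,1): crosses AB
  edge (18,1)–(22,4): clear
  edge (22,4)–(23,13): clear
  edge (23,13)–(24,24): clear
  edge (24,24)–(17,22): crosses AB
  → BLOCKED
Obstacle 2 [(0,3) (11,1) (5,22)]:
  edge (0,3)–(11,1): clear
  edge (11,1)–(5,22): clear
  edge (5,22)–(0,3): clear
  midpoint (29/2,19) outside
  → clear

BLOCKED by obstacle 1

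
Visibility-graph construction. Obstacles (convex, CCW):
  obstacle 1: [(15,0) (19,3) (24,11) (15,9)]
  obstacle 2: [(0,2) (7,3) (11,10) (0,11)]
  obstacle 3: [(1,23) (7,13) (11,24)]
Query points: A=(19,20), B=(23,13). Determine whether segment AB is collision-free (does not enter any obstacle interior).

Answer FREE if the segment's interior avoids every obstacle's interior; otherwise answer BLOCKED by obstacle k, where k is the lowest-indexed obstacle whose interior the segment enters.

FREE

Obstacle 1 [(15,0) (19,3) (24,11) (15,9)]:
  edge (15,0)–(19,3): clear
  edge (19,3)–(24,11): clear
  edge (24,11)–(15,9): clear
  edge (15,9)–(15,0): clear
  midpoint (21,33/2) outside
  → clear
Obstacle 2 [(0,2) (7,3) (11,10) (0,11)]:
  edge (0,2)–(7,3): clear
  edge (7,3)–(11,10): clear
  edge (11,10)–(0,11): clear
  edge (0,11)–(0,2): clear
  midpoint (21,33/2) outside
  → clear
Obstacle 3 [(1,23) (7,13) (11,24)]:
  edge (1,23)–(7,13): clear
  edge (7,13)–(11,24): clear
  edge (11,24)–(1,23): clear
  midpoint (21,33/2) outside
  → clear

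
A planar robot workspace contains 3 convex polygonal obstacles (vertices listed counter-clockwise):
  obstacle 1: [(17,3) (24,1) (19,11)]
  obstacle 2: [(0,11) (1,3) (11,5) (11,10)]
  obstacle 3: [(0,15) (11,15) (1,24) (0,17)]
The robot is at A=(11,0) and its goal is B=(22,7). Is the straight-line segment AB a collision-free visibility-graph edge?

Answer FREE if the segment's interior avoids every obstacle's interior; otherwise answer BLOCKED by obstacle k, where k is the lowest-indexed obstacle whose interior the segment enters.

Obstacle 1 [(17,3) (24,1) (19,11)]:
  edge (17,3)–(24,1): clear
  edge (24,1)–(19,11): crosses AB
  edge (19,11)–(17,3): crosses AB
  → BLOCKED
Obstacle 2 [(0,11) (1,3) (11,5) (11,10)]:
  edge (0,11)–(1,3): clear
  edge (1,3)–(11,5): clear
  edge (11,5)–(11,10): clear
  edge (11,10)–(0,11): clear
  midpoint (33/2,7/2) outside
  → clear
Obstacle 3 [(0,15) (11,15) (1,24) (0,17)]:
  edge (0,15)–(11,15): clear
  edge (11,15)–(1,24): clear
  edge (1,24)–(0,17): clear
  edge (0,17)–(0,15): clear
  midpoint (33/2,7/2) outside
  → clear

BLOCKED by obstacle 1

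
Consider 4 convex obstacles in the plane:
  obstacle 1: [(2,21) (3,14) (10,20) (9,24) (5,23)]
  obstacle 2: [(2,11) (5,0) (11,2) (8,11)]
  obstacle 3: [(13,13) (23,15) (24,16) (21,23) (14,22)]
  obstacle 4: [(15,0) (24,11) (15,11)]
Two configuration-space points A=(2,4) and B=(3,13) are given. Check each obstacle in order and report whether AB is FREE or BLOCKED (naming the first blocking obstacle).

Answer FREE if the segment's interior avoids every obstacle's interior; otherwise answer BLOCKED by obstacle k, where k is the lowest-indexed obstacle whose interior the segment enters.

Obstacle 1 [(2,21) (3,14) (10,20) (9,24) (5,23)]:
  edge (2,21)–(3,14): clear
  edge (3,14)–(10,20): clear
  edge (10,20)–(9,24): clear
  edge (9,24)–(5,23): clear
  edge (5,23)–(2,21): clear
  midpoint (5/2,17/2) outside
  → clear
Obstacle 2 [(2,11) (5,0) (11,2) (8,11)]:
  edge (2,11)–(5,0): crosses AB
  edge (5,0)–(11,2): clear
  edge (11,2)–(8,11): clear
  edge (8,11)–(2,11): crosses AB
  → BLOCKED
Obstacle 3 [(13,13) (23,15) (24,16) (21,23) (14,22)]:
  edge (13,13)–(23,15): clear
  edge (23,15)–(24,16): clear
  edge (24,16)–(21,23): clear
  edge (21,23)–(14,22): clear
  edge (14,22)–(13,13): clear
  midpoint (5/2,17/2) outside
  → clear
Obstacle 4 [(15,0) (24,11) (15,11)]:
  edge (15,0)–(24,11): clear
  edge (24,11)–(15,11): clear
  edge (15,11)–(15,0): clear
  midpoint (5/2,17/2) outside
  → clear

BLOCKED by obstacle 2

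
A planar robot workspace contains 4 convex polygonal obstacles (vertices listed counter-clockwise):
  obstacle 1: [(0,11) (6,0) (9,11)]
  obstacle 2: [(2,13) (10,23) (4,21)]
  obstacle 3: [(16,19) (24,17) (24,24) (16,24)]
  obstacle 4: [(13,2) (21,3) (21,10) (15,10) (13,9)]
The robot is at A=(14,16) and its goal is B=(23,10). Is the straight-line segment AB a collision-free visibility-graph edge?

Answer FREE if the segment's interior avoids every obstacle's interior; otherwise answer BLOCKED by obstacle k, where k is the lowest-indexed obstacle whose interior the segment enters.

FREE

Obstacle 1 [(0,11) (6,0) (9,11)]:
  edge (0,11)–(6,0): clear
  edge (6,0)–(9,11): clear
  edge (9,11)–(0,11): clear
  midpoint (37/2,13) outside
  → clear
Obstacle 2 [(2,13) (10,23) (4,21)]:
  edge (2,13)–(10,23): clear
  edge (10,23)–(4,21): clear
  edge (4,21)–(2,13): clear
  midpoint (37/2,13) outside
  → clear
Obstacle 3 [(16,19) (24,17) (24,24) (16,24)]:
  edge (16,19)–(24,17): clear
  edge (24,17)–(24,24): clear
  edge (24,24)–(16,24): clear
  edge (16,24)–(16,19): clear
  midpoint (37/2,13) outside
  → clear
Obstacle 4 [(13,2) (21,3) (21,10) (15,10) (13,9)]:
  edge (13,2)–(21,3): clear
  edge (21,3)–(21,10): clear
  edge (21,10)–(15,10): clear
  edge (15,10)–(13,9): clear
  edge (13,9)–(13,2): clear
  midpoint (37/2,13) outside
  → clear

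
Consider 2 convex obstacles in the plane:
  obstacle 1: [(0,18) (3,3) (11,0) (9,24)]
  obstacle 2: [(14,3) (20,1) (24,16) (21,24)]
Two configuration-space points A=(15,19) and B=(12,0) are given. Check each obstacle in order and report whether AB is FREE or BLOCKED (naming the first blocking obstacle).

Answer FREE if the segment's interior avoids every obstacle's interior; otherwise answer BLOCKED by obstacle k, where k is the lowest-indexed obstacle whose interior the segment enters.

FREE

Obstacle 1 [(0,18) (3,3) (11,0) (9,24)]:
  edge (0,18)–(3,3): clear
  edge (3,3)–(11,0): clear
  edge (11,0)–(9,24): clear
  edge (9,24)–(0,18): clear
  midpoint (27/2,19/2) outside
  → clear
Obstacle 2 [(14,3) (20,1) (24,16) (21,24)]:
  edge (14,3)–(20,1): clear
  edge (20,1)–(24,16): clear
  edge (24,16)–(21,24): clear
  edge (21,24)–(14,3): clear
  midpoint (27/2,19/2) outside
  → clear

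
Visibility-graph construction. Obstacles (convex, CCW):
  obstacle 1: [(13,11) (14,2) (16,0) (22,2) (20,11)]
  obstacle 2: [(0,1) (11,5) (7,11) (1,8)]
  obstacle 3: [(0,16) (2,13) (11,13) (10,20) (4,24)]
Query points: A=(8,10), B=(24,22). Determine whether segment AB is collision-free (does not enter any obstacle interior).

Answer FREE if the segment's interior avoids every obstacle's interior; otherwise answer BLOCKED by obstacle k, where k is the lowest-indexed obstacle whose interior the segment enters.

Obstacle 1 [(13,11) (14,2) (16,0) (22,2) (20,11)]:
  edge (13,11)–(14,2): clear
  edge (14,2)–(16,0): clear
  edge (16,0)–(22,2): clear
  edge (22,2)–(20,11): clear
  edge (20,11)–(13,11): clear
  midpoint (16,16) outside
  → clear
Obstacle 2 [(0,1) (11,5) (7,11) (1,8)]:
  edge (0,1)–(11,5): clear
  edge (11,5)–(7,11): clear
  edge (7,11)–(1,8): clear
  edge (1,8)–(0,1): clear
  midpoint (16,16) outside
  → clear
Obstacle 3 [(0,16) (2,13) (11,13) (10,20) (4,24)]:
  edge (0,16)–(2,13): clear
  edge (2,13)–(11,13): clear
  edge (11,13)–(10,20): clear
  edge (10,20)–(4,24): clear
  edge (4,24)–(0,16): clear
  midpoint (16,16) outside
  → clear

FREE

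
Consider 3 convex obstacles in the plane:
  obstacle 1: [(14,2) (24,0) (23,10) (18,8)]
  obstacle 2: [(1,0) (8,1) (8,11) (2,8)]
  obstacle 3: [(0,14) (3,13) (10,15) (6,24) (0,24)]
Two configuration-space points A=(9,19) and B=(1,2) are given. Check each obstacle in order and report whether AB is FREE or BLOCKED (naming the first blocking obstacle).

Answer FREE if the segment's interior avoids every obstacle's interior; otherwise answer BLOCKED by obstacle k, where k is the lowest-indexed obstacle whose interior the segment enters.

BLOCKED by obstacle 2

Obstacle 1 [(14,2) (24,0) (23,10) (18,8)]:
  edge (14,2)–(24,0): clear
  edge (24,0)–(23,10): clear
  edge (23,10)–(18,8): clear
  edge (18,8)–(14,2): clear
  midpoint (5,21/2) outside
  → clear
Obstacle 2 [(1,0) (8,1) (8,11) (2,8)]:
  edge (1,0)–(8,1): clear
  edge (8,1)–(8,11): clear
  edge (8,11)–(2,8): crosses AB
  edge (2,8)–(1,0): crosses AB
  → BLOCKED
Obstacle 3 [(0,14) (3,13) (10,15) (6,24) (0,24)]:
  edge (0,14)–(3,13): clear
  edge (3,13)–(10,15): crosses AB
  edge (10,15)–(6,24): crosses AB
  edge (6,24)–(0,24): clear
  edge (0,24)–(0,14): clear
  → BLOCKED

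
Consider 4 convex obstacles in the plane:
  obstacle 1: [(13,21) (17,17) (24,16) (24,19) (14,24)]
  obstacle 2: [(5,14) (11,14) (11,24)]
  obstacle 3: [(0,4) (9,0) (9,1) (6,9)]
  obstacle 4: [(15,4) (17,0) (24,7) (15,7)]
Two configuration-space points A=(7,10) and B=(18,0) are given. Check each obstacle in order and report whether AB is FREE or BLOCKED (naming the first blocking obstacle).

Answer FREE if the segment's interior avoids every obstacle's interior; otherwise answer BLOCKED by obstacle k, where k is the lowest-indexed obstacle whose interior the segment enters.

Obstacle 1 [(13,21) (17,17) (24,16) (24,19) (14,24)]:
  edge (13,21)–(17,17): clear
  edge (17,17)–(24,16): clear
  edge (24,16)–(24,19): clear
  edge (24,19)–(14,24): clear
  edge (14,24)–(13,21): clear
  midpoint (25/2,5) outside
  → clear
Obstacle 2 [(5,14) (11,14) (11,24)]:
  edge (5,14)–(11,14): clear
  edge (11,14)–(11,24): clear
  edge (11,24)–(5,14): clear
  midpoint (25/2,5) outside
  → clear
Obstacle 3 [(0,4) (9,0) (9,1) (6,9)]:
  edge (0,4)–(9,0): clear
  edge (9,0)–(9,1): clear
  edge (9,1)–(6,9): clear
  edge (6,9)–(0,4): clear
  midpoint (25/2,5) outside
  → clear
Obstacle 4 [(15,4) (17,0) (24,7) (15,7)]:
  edge (15,4)–(17,0): crosses AB
  edge (17,0)–(24,7): crosses AB
  edge (24,7)–(15,7): clear
  edge (15,7)–(15,4): clear
  → BLOCKED

BLOCKED by obstacle 4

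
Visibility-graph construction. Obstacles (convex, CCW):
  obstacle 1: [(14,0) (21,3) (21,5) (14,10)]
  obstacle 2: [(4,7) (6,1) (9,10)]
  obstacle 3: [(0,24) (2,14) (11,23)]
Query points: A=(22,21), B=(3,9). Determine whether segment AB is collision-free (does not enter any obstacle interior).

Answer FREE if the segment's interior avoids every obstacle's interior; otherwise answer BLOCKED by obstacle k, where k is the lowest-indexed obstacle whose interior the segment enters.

FREE

Obstacle 1 [(14,0) (21,3) (21,5) (14,10)]:
  edge (14,0)–(21,3): clear
  edge (21,3)–(21,5): clear
  edge (21,5)–(14,10): clear
  edge (14,10)–(14,0): clear
  midpoint (25/2,15) outside
  → clear
Obstacle 2 [(4,7) (6,1) (9,10)]:
  edge (4,7)–(6,1): clear
  edge (6,1)–(9,10): clear
  edge (9,10)–(4,7): clear
  midpoint (25/2,15) outside
  → clear
Obstacle 3 [(0,24) (2,14) (11,23)]:
  edge (0,24)–(2,14): clear
  edge (2,14)–(11,23): clear
  edge (11,23)–(0,24): clear
  midpoint (25/2,15) outside
  → clear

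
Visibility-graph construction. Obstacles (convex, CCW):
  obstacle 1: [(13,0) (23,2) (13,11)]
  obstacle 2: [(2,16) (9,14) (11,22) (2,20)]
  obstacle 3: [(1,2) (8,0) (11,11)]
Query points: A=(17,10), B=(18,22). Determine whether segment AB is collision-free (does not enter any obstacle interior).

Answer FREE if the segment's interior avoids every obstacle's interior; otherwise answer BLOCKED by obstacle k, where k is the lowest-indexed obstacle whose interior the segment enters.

Obstacle 1 [(13,0) (23,2) (13,11)]:
  edge (13,0)–(23,2): clear
  edge (23,2)–(13,11): clear
  edge (13,11)–(13,0): clear
  midpoint (35/2,16) outside
  → clear
Obstacle 2 [(2,16) (9,14) (11,22) (2,20)]:
  edge (2,16)–(9,14): clear
  edge (9,14)–(11,22): clear
  edge (11,22)–(2,20): clear
  edge (2,20)–(2,16): clear
  midpoint (35/2,16) outside
  → clear
Obstacle 3 [(1,2) (8,0) (11,11)]:
  edge (1,2)–(8,0): clear
  edge (8,0)–(11,11): clear
  edge (11,11)–(1,2): clear
  midpoint (35/2,16) outside
  → clear

FREE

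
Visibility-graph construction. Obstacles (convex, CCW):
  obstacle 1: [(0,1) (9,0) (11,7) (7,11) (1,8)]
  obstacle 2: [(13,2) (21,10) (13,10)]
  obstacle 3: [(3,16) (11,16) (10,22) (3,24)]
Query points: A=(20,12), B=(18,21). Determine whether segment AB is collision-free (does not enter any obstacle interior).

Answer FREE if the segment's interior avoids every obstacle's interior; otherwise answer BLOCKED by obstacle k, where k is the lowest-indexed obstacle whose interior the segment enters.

Obstacle 1 [(0,1) (9,0) (11,7) (7,11) (1,8)]:
  edge (0,1)–(9,0): clear
  edge (9,0)–(11,7): clear
  edge (11,7)–(7,11): clear
  edge (7,11)–(1,8): clear
  edge (1,8)–(0,1): clear
  midpoint (19,33/2) outside
  → clear
Obstacle 2 [(13,2) (21,10) (13,10)]:
  edge (13,2)–(21,10): clear
  edge (21,10)–(13,10): clear
  edge (13,10)–(13,2): clear
  midpoint (19,33/2) outside
  → clear
Obstacle 3 [(3,16) (11,16) (10,22) (3,24)]:
  edge (3,16)–(11,16): clear
  edge (11,16)–(10,22): clear
  edge (10,22)–(3,24): clear
  edge (3,24)–(3,16): clear
  midpoint (19,33/2) outside
  → clear

FREE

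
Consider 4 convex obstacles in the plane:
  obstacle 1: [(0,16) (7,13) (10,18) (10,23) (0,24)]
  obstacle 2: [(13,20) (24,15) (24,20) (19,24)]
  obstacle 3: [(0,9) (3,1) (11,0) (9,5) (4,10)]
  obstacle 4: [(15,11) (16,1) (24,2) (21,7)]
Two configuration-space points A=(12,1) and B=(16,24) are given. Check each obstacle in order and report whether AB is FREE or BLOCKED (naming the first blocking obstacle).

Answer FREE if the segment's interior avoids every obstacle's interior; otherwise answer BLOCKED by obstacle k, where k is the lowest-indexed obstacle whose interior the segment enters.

BLOCKED by obstacle 2

Obstacle 1 [(0,16) (7,13) (10,18) (10,23) (0,24)]:
  edge (0,16)–(7,13): clear
  edge (7,13)–(10,18): clear
  edge (10,18)–(10,23): clear
  edge (10,23)–(0,24): clear
  edge (0,24)–(0,16): clear
  midpoint (14,25/2) outside
  → clear
Obstacle 2 [(13,20) (24,15) (24,20) (19,24)]:
  edge (13,20)–(24,15): crosses AB
  edge (24,15)–(24,20): clear
  edge (24,20)–(19,24): clear
  edge (19,24)–(13,20): crosses AB
  → BLOCKED
Obstacle 3 [(0,9) (3,1) (11,0) (9,5) (4,10)]:
  edge (0,9)–(3,1): clear
  edge (3,1)–(11,0): clear
  edge (11,0)–(9,5): clear
  edge (9,5)–(4,10): clear
  edge (4,10)–(0,9): clear
  midpoint (14,25/2) outside
  → clear
Obstacle 4 [(15,11) (16,1) (24,2) (21,7)]:
  edge (15,11)–(16,1): clear
  edge (16,1)–(24,2): clear
  edge (24,2)–(21,7): clear
  edge (21,7)–(15,11): clear
  midpoint (14,25/2) outside
  → clear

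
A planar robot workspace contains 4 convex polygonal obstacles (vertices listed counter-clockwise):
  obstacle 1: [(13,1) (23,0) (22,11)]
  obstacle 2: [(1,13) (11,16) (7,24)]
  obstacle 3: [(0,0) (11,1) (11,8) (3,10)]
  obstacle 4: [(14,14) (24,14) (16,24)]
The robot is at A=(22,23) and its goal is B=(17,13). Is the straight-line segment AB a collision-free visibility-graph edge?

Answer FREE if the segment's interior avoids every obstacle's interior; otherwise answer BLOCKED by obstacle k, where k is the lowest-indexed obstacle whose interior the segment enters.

BLOCKED by obstacle 4

Obstacle 1 [(13,1) (23,0) (22,11)]:
  edge (13,1)–(23,0): clear
  edge (23,0)–(22,11): clear
  edge (22,11)–(13,1): clear
  midpoint (39/2,18) outside
  → clear
Obstacle 2 [(1,13) (11,16) (7,24)]:
  edge (1,13)–(11,16): clear
  edge (11,16)–(7,24): clear
  edge (7,24)–(1,13): clear
  midpoint (39/2,18) outside
  → clear
Obstacle 3 [(0,0) (11,1) (11,8) (3,10)]:
  edge (0,0)–(11,1): clear
  edge (11,1)–(11,8): clear
  edge (11,8)–(3,10): clear
  edge (3,10)–(0,0): clear
  midpoint (39/2,18) outside
  → clear
Obstacle 4 [(14,14) (24,14) (16,24)]:
  edge (14,14)–(24,14): crosses AB
  edge (24,14)–(16,24): crosses AB
  edge (16,24)–(14,14): clear
  → BLOCKED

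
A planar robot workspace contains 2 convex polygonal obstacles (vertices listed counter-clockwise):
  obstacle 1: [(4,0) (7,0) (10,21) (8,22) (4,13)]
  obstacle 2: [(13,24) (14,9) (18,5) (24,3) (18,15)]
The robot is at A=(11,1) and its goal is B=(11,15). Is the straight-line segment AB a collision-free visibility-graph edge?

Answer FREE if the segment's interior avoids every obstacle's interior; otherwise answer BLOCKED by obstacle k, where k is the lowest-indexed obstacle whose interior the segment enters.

FREE

Obstacle 1 [(4,0) (7,0) (10,21) (8,22) (4,13)]:
  edge (4,0)–(7,0): clear
  edge (7,0)–(10,21): clear
  edge (10,21)–(8,22): clear
  edge (8,22)–(4,13): clear
  edge (4,13)–(4,0): clear
  midpoint (11,8) outside
  → clear
Obstacle 2 [(13,24) (14,9) (18,5) (24,3) (18,15)]:
  edge (13,24)–(14,9): clear
  edge (14,9)–(18,5): clear
  edge (18,5)–(24,3): clear
  edge (24,3)–(18,15): clear
  edge (18,15)–(13,24): clear
  midpoint (11,8) outside
  → clear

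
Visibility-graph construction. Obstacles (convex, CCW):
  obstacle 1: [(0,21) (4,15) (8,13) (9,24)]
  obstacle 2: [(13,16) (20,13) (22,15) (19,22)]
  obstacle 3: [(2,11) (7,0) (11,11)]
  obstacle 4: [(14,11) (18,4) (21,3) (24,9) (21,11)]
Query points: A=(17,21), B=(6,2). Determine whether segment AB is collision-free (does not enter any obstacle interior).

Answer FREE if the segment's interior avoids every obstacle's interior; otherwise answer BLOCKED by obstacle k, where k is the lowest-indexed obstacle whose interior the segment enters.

BLOCKED by obstacle 2

Obstacle 1 [(0,21) (4,15) (8,13) (9,24)]:
  edge (0,21)–(4,15): clear
  edge (4,15)–(8,13): clear
  edge (8,13)–(9,24): clear
  edge (9,24)–(0,21): clear
  midpoint (23/2,23/2) outside
  → clear
Obstacle 2 [(13,16) (20,13) (22,15) (19,22)]:
  edge (13,16)–(20,13): crosses AB
  edge (20,13)–(22,15): clear
  edge (22,15)–(19,22): clear
  edge (19,22)–(13,16): crosses AB
  → BLOCKED
Obstacle 3 [(2,11) (7,0) (11,11)]:
  edge (2,11)–(7,0): crosses AB
  edge (7,0)–(11,11): crosses AB
  edge (11,11)–(2,11): clear
  → BLOCKED
Obstacle 4 [(14,11) (18,4) (21,3) (24,9) (21,11)]:
  edge (14,11)–(18,4): clear
  edge (18,4)–(21,3): clear
  edge (21,3)–(24,9): clear
  edge (24,9)–(21,11): clear
  edge (21,11)–(14,11): clear
  midpoint (23/2,23/2) outside
  → clear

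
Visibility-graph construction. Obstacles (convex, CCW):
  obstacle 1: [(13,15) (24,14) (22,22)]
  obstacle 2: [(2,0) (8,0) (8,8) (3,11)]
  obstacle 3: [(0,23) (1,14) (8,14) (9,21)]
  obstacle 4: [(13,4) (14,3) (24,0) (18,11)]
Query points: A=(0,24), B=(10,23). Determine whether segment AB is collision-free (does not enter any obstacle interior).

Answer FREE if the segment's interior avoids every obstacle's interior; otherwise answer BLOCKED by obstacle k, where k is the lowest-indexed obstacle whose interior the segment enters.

Obstacle 1 [(13,15) (24,14) (22,22)]:
  edge (13,15)–(24,14): clear
  edge (24,14)–(22,22): clear
  edge (22,22)–(13,15): clear
  midpoint (5,47/2) outside
  → clear
Obstacle 2 [(2,0) (8,0) (8,8) (3,11)]:
  edge (2,0)–(8,0): clear
  edge (8,0)–(8,8): clear
  edge (8,8)–(3,11): clear
  edge (3,11)–(2,0): clear
  midpoint (5,47/2) outside
  → clear
Obstacle 3 [(0,23) (1,14) (8,14) (9,21)]:
  edge (0,23)–(1,14): clear
  edge (1,14)–(8,14): clear
  edge (8,14)–(9,21): clear
  edge (9,21)–(0,23): clear
  midpoint (5,47/2) outside
  → clear
Obstacle 4 [(13,4) (14,3) (24,0) (18,11)]:
  edge (13,4)–(14,3): clear
  edge (14,3)–(24,0): clear
  edge (24,0)–(18,11): clear
  edge (18,11)–(13,4): clear
  midpoint (5,47/2) outside
  → clear

FREE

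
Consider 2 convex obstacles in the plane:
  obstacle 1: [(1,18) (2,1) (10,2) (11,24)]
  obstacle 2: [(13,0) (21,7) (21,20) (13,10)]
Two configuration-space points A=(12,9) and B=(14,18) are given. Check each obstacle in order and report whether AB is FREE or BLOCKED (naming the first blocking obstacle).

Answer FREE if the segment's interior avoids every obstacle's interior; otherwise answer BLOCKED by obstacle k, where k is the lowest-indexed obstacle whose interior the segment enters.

FREE

Obstacle 1 [(1,18) (2,1) (10,2) (11,24)]:
  edge (1,18)–(2,1): clear
  edge (2,1)–(10,2): clear
  edge (10,2)–(11,24): clear
  edge (11,24)–(1,18): clear
  midpoint (13,27/2) outside
  → clear
Obstacle 2 [(13,0) (21,7) (21,20) (13,10)]:
  edge (13,0)–(21,7): clear
  edge (21,7)–(21,20): clear
  edge (21,20)–(13,10): clear
  edge (13,10)–(13,0): clear
  midpoint (13,27/2) outside
  → clear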